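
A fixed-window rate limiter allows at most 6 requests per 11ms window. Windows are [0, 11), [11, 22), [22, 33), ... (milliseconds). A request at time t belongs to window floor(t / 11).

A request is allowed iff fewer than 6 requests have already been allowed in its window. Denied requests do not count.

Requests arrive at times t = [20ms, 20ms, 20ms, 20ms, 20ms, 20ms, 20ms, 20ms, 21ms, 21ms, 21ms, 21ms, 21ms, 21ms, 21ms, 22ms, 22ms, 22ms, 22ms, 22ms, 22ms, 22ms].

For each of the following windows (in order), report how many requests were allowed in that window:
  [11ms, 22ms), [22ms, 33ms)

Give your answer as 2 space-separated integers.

Processing requests:
  req#1 t=20ms (window 1): ALLOW
  req#2 t=20ms (window 1): ALLOW
  req#3 t=20ms (window 1): ALLOW
  req#4 t=20ms (window 1): ALLOW
  req#5 t=20ms (window 1): ALLOW
  req#6 t=20ms (window 1): ALLOW
  req#7 t=20ms (window 1): DENY
  req#8 t=20ms (window 1): DENY
  req#9 t=21ms (window 1): DENY
  req#10 t=21ms (window 1): DENY
  req#11 t=21ms (window 1): DENY
  req#12 t=21ms (window 1): DENY
  req#13 t=21ms (window 1): DENY
  req#14 t=21ms (window 1): DENY
  req#15 t=21ms (window 1): DENY
  req#16 t=22ms (window 2): ALLOW
  req#17 t=22ms (window 2): ALLOW
  req#18 t=22ms (window 2): ALLOW
  req#19 t=22ms (window 2): ALLOW
  req#20 t=22ms (window 2): ALLOW
  req#21 t=22ms (window 2): ALLOW
  req#22 t=22ms (window 2): DENY

Allowed counts by window: 6 6

Answer: 6 6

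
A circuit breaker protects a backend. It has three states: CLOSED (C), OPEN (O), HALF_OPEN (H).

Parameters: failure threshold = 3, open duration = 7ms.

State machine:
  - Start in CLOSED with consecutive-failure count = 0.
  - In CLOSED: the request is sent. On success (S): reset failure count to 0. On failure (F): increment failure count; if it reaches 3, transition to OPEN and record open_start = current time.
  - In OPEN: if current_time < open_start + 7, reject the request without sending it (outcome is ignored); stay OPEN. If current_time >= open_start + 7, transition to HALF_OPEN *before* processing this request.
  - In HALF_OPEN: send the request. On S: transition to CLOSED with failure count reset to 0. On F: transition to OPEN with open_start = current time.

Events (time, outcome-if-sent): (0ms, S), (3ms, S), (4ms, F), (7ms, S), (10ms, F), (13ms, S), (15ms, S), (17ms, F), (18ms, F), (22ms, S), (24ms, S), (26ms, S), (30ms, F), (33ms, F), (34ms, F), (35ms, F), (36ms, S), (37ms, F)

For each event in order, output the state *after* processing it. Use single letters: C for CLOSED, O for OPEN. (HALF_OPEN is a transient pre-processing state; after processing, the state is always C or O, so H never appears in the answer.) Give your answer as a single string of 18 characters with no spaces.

Answer: CCCCCCCCCCCCCCOOOO

Derivation:
State after each event:
  event#1 t=0ms outcome=S: state=CLOSED
  event#2 t=3ms outcome=S: state=CLOSED
  event#3 t=4ms outcome=F: state=CLOSED
  event#4 t=7ms outcome=S: state=CLOSED
  event#5 t=10ms outcome=F: state=CLOSED
  event#6 t=13ms outcome=S: state=CLOSED
  event#7 t=15ms outcome=S: state=CLOSED
  event#8 t=17ms outcome=F: state=CLOSED
  event#9 t=18ms outcome=F: state=CLOSED
  event#10 t=22ms outcome=S: state=CLOSED
  event#11 t=24ms outcome=S: state=CLOSED
  event#12 t=26ms outcome=S: state=CLOSED
  event#13 t=30ms outcome=F: state=CLOSED
  event#14 t=33ms outcome=F: state=CLOSED
  event#15 t=34ms outcome=F: state=OPEN
  event#16 t=35ms outcome=F: state=OPEN
  event#17 t=36ms outcome=S: state=OPEN
  event#18 t=37ms outcome=F: state=OPEN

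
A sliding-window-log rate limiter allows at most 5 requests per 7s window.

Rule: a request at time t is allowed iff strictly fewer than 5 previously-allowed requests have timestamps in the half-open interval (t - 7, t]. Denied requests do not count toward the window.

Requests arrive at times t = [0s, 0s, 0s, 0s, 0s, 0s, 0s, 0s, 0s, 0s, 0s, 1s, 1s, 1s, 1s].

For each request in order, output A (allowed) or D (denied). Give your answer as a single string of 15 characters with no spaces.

Tracking allowed requests in the window:
  req#1 t=0s: ALLOW
  req#2 t=0s: ALLOW
  req#3 t=0s: ALLOW
  req#4 t=0s: ALLOW
  req#5 t=0s: ALLOW
  req#6 t=0s: DENY
  req#7 t=0s: DENY
  req#8 t=0s: DENY
  req#9 t=0s: DENY
  req#10 t=0s: DENY
  req#11 t=0s: DENY
  req#12 t=1s: DENY
  req#13 t=1s: DENY
  req#14 t=1s: DENY
  req#15 t=1s: DENY

Answer: AAAAADDDDDDDDDD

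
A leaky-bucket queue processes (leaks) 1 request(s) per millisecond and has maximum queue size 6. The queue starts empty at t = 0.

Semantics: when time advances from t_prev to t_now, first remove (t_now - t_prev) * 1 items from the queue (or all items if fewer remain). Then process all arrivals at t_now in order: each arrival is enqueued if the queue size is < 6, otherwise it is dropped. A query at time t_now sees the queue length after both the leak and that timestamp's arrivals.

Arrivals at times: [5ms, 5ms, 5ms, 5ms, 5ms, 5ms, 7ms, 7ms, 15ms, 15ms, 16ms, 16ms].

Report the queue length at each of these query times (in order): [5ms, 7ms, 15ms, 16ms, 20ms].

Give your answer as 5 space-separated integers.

Answer: 6 6 2 3 0

Derivation:
Queue lengths at query times:
  query t=5ms: backlog = 6
  query t=7ms: backlog = 6
  query t=15ms: backlog = 2
  query t=16ms: backlog = 3
  query t=20ms: backlog = 0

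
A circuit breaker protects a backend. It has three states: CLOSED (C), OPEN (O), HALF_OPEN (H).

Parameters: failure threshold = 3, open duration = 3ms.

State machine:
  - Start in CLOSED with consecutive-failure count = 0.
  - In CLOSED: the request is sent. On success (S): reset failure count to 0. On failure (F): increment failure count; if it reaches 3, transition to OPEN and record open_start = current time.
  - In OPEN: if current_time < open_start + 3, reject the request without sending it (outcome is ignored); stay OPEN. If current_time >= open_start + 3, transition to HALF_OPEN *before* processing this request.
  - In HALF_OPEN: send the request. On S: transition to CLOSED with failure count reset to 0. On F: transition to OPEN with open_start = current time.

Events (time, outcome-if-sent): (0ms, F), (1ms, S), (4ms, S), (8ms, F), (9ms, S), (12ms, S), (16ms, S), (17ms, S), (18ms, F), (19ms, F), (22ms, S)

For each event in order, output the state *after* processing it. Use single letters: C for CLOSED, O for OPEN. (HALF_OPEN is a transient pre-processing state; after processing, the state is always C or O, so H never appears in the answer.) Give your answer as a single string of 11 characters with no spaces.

Answer: CCCCCCCCCCC

Derivation:
State after each event:
  event#1 t=0ms outcome=F: state=CLOSED
  event#2 t=1ms outcome=S: state=CLOSED
  event#3 t=4ms outcome=S: state=CLOSED
  event#4 t=8ms outcome=F: state=CLOSED
  event#5 t=9ms outcome=S: state=CLOSED
  event#6 t=12ms outcome=S: state=CLOSED
  event#7 t=16ms outcome=S: state=CLOSED
  event#8 t=17ms outcome=S: state=CLOSED
  event#9 t=18ms outcome=F: state=CLOSED
  event#10 t=19ms outcome=F: state=CLOSED
  event#11 t=22ms outcome=S: state=CLOSED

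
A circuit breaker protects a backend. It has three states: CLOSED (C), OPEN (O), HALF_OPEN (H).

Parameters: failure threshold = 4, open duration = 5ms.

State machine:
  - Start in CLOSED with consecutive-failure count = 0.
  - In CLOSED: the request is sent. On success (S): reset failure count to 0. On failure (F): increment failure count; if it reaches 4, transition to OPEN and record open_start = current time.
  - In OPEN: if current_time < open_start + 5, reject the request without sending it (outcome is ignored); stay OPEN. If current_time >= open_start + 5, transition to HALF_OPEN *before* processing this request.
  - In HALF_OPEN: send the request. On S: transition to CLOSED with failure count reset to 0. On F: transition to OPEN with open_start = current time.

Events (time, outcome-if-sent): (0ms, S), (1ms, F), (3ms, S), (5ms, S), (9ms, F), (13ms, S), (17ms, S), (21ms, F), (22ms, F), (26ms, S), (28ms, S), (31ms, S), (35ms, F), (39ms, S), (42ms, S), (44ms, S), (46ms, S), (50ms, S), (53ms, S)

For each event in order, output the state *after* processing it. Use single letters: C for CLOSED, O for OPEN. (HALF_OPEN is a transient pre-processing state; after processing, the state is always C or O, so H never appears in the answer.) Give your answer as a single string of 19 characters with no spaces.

Answer: CCCCCCCCCCCCCCCCCCC

Derivation:
State after each event:
  event#1 t=0ms outcome=S: state=CLOSED
  event#2 t=1ms outcome=F: state=CLOSED
  event#3 t=3ms outcome=S: state=CLOSED
  event#4 t=5ms outcome=S: state=CLOSED
  event#5 t=9ms outcome=F: state=CLOSED
  event#6 t=13ms outcome=S: state=CLOSED
  event#7 t=17ms outcome=S: state=CLOSED
  event#8 t=21ms outcome=F: state=CLOSED
  event#9 t=22ms outcome=F: state=CLOSED
  event#10 t=26ms outcome=S: state=CLOSED
  event#11 t=28ms outcome=S: state=CLOSED
  event#12 t=31ms outcome=S: state=CLOSED
  event#13 t=35ms outcome=F: state=CLOSED
  event#14 t=39ms outcome=S: state=CLOSED
  event#15 t=42ms outcome=S: state=CLOSED
  event#16 t=44ms outcome=S: state=CLOSED
  event#17 t=46ms outcome=S: state=CLOSED
  event#18 t=50ms outcome=S: state=CLOSED
  event#19 t=53ms outcome=S: state=CLOSED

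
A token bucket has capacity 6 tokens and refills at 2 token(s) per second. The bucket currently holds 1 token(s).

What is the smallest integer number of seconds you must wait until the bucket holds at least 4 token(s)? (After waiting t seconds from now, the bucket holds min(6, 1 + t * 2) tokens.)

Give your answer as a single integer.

Need 1 + t * 2 >= 4, so t >= 3/2.
Smallest integer t = ceil(3/2) = 2.

Answer: 2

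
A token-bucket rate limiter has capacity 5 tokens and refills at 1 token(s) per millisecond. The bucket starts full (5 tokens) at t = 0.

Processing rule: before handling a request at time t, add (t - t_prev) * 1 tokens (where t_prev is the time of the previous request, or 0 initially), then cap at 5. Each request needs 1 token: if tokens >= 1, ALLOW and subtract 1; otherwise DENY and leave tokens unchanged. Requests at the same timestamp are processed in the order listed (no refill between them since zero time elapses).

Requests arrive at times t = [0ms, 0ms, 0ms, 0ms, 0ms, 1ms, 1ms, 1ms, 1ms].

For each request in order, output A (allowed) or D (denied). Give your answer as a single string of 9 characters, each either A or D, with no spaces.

Simulating step by step:
  req#1 t=0ms: ALLOW
  req#2 t=0ms: ALLOW
  req#3 t=0ms: ALLOW
  req#4 t=0ms: ALLOW
  req#5 t=0ms: ALLOW
  req#6 t=1ms: ALLOW
  req#7 t=1ms: DENY
  req#8 t=1ms: DENY
  req#9 t=1ms: DENY

Answer: AAAAAADDD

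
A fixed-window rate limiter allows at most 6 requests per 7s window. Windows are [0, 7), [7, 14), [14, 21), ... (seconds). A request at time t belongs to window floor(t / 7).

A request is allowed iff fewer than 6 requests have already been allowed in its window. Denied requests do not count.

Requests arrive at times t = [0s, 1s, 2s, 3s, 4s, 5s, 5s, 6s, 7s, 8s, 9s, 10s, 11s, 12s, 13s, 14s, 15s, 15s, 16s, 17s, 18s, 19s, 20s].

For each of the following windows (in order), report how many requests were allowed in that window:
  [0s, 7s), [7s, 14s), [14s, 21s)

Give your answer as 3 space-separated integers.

Answer: 6 6 6

Derivation:
Processing requests:
  req#1 t=0s (window 0): ALLOW
  req#2 t=1s (window 0): ALLOW
  req#3 t=2s (window 0): ALLOW
  req#4 t=3s (window 0): ALLOW
  req#5 t=4s (window 0): ALLOW
  req#6 t=5s (window 0): ALLOW
  req#7 t=5s (window 0): DENY
  req#8 t=6s (window 0): DENY
  req#9 t=7s (window 1): ALLOW
  req#10 t=8s (window 1): ALLOW
  req#11 t=9s (window 1): ALLOW
  req#12 t=10s (window 1): ALLOW
  req#13 t=11s (window 1): ALLOW
  req#14 t=12s (window 1): ALLOW
  req#15 t=13s (window 1): DENY
  req#16 t=14s (window 2): ALLOW
  req#17 t=15s (window 2): ALLOW
  req#18 t=15s (window 2): ALLOW
  req#19 t=16s (window 2): ALLOW
  req#20 t=17s (window 2): ALLOW
  req#21 t=18s (window 2): ALLOW
  req#22 t=19s (window 2): DENY
  req#23 t=20s (window 2): DENY

Allowed counts by window: 6 6 6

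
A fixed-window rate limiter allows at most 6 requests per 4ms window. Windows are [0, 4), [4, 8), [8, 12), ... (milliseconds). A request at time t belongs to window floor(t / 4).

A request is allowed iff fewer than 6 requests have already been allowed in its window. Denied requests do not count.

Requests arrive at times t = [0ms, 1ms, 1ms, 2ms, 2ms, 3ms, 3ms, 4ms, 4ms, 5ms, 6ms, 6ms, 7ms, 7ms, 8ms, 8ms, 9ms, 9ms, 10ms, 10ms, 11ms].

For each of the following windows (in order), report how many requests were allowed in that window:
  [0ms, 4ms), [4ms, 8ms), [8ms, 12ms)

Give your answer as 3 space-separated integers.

Processing requests:
  req#1 t=0ms (window 0): ALLOW
  req#2 t=1ms (window 0): ALLOW
  req#3 t=1ms (window 0): ALLOW
  req#4 t=2ms (window 0): ALLOW
  req#5 t=2ms (window 0): ALLOW
  req#6 t=3ms (window 0): ALLOW
  req#7 t=3ms (window 0): DENY
  req#8 t=4ms (window 1): ALLOW
  req#9 t=4ms (window 1): ALLOW
  req#10 t=5ms (window 1): ALLOW
  req#11 t=6ms (window 1): ALLOW
  req#12 t=6ms (window 1): ALLOW
  req#13 t=7ms (window 1): ALLOW
  req#14 t=7ms (window 1): DENY
  req#15 t=8ms (window 2): ALLOW
  req#16 t=8ms (window 2): ALLOW
  req#17 t=9ms (window 2): ALLOW
  req#18 t=9ms (window 2): ALLOW
  req#19 t=10ms (window 2): ALLOW
  req#20 t=10ms (window 2): ALLOW
  req#21 t=11ms (window 2): DENY

Allowed counts by window: 6 6 6

Answer: 6 6 6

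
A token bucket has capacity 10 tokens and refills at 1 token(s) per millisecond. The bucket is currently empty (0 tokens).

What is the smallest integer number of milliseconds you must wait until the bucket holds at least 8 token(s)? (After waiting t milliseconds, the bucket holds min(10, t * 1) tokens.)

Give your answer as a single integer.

Need t * 1 >= 8, so t >= 8/1.
Smallest integer t = ceil(8/1) = 8.

Answer: 8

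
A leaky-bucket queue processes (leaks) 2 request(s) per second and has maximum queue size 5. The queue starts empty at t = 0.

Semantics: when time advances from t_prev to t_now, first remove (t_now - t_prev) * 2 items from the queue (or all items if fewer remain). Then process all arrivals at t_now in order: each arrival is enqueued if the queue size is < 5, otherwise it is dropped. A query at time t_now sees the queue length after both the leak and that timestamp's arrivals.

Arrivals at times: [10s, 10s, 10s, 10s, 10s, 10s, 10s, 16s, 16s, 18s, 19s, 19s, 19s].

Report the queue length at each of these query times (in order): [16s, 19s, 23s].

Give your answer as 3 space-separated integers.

Queue lengths at query times:
  query t=16s: backlog = 2
  query t=19s: backlog = 3
  query t=23s: backlog = 0

Answer: 2 3 0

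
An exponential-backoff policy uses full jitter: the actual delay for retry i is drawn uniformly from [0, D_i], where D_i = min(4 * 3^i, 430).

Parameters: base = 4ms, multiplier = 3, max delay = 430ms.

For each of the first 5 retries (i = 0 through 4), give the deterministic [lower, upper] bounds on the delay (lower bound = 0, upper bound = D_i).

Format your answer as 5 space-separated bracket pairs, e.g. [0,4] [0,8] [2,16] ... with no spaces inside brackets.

Answer: [0,4] [0,12] [0,36] [0,108] [0,324]

Derivation:
Computing bounds per retry:
  i=0: D_i=min(4*3^0,430)=4, bounds=[0,4]
  i=1: D_i=min(4*3^1,430)=12, bounds=[0,12]
  i=2: D_i=min(4*3^2,430)=36, bounds=[0,36]
  i=3: D_i=min(4*3^3,430)=108, bounds=[0,108]
  i=4: D_i=min(4*3^4,430)=324, bounds=[0,324]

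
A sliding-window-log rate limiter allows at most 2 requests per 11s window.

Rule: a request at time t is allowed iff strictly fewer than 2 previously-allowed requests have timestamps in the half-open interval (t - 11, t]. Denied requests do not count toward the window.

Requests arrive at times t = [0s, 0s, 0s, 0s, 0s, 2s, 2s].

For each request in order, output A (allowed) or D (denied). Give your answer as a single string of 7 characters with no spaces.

Answer: AADDDDD

Derivation:
Tracking allowed requests in the window:
  req#1 t=0s: ALLOW
  req#2 t=0s: ALLOW
  req#3 t=0s: DENY
  req#4 t=0s: DENY
  req#5 t=0s: DENY
  req#6 t=2s: DENY
  req#7 t=2s: DENY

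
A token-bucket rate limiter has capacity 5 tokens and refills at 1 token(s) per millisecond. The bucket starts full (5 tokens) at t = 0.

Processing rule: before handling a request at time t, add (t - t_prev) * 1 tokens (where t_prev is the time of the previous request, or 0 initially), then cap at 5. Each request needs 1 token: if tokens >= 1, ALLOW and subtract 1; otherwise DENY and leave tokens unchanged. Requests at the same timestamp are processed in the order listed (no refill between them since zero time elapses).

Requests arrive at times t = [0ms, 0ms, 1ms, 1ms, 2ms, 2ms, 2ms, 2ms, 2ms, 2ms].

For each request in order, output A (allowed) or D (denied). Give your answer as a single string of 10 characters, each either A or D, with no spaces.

Answer: AAAAAAADDD

Derivation:
Simulating step by step:
  req#1 t=0ms: ALLOW
  req#2 t=0ms: ALLOW
  req#3 t=1ms: ALLOW
  req#4 t=1ms: ALLOW
  req#5 t=2ms: ALLOW
  req#6 t=2ms: ALLOW
  req#7 t=2ms: ALLOW
  req#8 t=2ms: DENY
  req#9 t=2ms: DENY
  req#10 t=2ms: DENY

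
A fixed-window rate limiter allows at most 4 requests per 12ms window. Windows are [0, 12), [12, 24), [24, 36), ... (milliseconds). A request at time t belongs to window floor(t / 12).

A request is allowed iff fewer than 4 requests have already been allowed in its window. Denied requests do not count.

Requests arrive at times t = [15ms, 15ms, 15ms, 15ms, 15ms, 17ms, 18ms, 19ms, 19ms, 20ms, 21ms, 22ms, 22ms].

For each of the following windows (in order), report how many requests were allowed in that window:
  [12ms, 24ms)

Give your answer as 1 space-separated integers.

Answer: 4

Derivation:
Processing requests:
  req#1 t=15ms (window 1): ALLOW
  req#2 t=15ms (window 1): ALLOW
  req#3 t=15ms (window 1): ALLOW
  req#4 t=15ms (window 1): ALLOW
  req#5 t=15ms (window 1): DENY
  req#6 t=17ms (window 1): DENY
  req#7 t=18ms (window 1): DENY
  req#8 t=19ms (window 1): DENY
  req#9 t=19ms (window 1): DENY
  req#10 t=20ms (window 1): DENY
  req#11 t=21ms (window 1): DENY
  req#12 t=22ms (window 1): DENY
  req#13 t=22ms (window 1): DENY

Allowed counts by window: 4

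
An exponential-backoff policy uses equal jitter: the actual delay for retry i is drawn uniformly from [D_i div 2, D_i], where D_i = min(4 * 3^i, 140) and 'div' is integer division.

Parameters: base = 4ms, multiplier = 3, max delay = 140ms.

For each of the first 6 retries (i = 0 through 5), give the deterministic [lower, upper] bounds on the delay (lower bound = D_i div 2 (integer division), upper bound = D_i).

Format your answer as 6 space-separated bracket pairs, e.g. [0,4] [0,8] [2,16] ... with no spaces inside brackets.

Answer: [2,4] [6,12] [18,36] [54,108] [70,140] [70,140]

Derivation:
Computing bounds per retry:
  i=0: D_i=min(4*3^0,140)=4, bounds=[2,4]
  i=1: D_i=min(4*3^1,140)=12, bounds=[6,12]
  i=2: D_i=min(4*3^2,140)=36, bounds=[18,36]
  i=3: D_i=min(4*3^3,140)=108, bounds=[54,108]
  i=4: D_i=min(4*3^4,140)=140, bounds=[70,140]
  i=5: D_i=min(4*3^5,140)=140, bounds=[70,140]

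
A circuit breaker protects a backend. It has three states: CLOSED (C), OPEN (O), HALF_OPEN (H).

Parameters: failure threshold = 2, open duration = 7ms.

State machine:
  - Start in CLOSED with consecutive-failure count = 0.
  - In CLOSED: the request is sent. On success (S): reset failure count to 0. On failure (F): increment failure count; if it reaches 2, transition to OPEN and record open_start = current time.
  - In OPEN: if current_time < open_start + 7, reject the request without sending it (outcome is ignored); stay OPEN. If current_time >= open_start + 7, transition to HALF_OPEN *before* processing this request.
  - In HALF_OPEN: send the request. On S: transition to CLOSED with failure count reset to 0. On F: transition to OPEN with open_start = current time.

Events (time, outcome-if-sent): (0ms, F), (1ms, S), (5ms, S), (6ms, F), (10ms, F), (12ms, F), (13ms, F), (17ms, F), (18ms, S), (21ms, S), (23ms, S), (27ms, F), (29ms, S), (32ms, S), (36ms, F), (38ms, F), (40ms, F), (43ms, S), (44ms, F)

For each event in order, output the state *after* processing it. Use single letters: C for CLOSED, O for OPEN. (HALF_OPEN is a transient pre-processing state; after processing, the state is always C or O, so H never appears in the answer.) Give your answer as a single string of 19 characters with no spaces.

State after each event:
  event#1 t=0ms outcome=F: state=CLOSED
  event#2 t=1ms outcome=S: state=CLOSED
  event#3 t=5ms outcome=S: state=CLOSED
  event#4 t=6ms outcome=F: state=CLOSED
  event#5 t=10ms outcome=F: state=OPEN
  event#6 t=12ms outcome=F: state=OPEN
  event#7 t=13ms outcome=F: state=OPEN
  event#8 t=17ms outcome=F: state=OPEN
  event#9 t=18ms outcome=S: state=OPEN
  event#10 t=21ms outcome=S: state=OPEN
  event#11 t=23ms outcome=S: state=OPEN
  event#12 t=27ms outcome=F: state=OPEN
  event#13 t=29ms outcome=S: state=OPEN
  event#14 t=32ms outcome=S: state=OPEN
  event#15 t=36ms outcome=F: state=OPEN
  event#16 t=38ms outcome=F: state=OPEN
  event#17 t=40ms outcome=F: state=OPEN
  event#18 t=43ms outcome=S: state=CLOSED
  event#19 t=44ms outcome=F: state=CLOSED

Answer: CCCCOOOOOOOOOOOOOCC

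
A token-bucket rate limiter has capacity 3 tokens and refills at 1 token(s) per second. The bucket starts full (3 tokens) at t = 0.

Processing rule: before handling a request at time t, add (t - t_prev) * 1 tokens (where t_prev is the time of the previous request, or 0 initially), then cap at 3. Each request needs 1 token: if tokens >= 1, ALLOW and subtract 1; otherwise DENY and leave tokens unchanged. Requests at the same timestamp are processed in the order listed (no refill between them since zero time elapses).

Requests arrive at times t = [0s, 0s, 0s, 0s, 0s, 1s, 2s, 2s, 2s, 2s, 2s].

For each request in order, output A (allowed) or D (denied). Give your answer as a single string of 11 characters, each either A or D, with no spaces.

Simulating step by step:
  req#1 t=0s: ALLOW
  req#2 t=0s: ALLOW
  req#3 t=0s: ALLOW
  req#4 t=0s: DENY
  req#5 t=0s: DENY
  req#6 t=1s: ALLOW
  req#7 t=2s: ALLOW
  req#8 t=2s: DENY
  req#9 t=2s: DENY
  req#10 t=2s: DENY
  req#11 t=2s: DENY

Answer: AAADDAADDDD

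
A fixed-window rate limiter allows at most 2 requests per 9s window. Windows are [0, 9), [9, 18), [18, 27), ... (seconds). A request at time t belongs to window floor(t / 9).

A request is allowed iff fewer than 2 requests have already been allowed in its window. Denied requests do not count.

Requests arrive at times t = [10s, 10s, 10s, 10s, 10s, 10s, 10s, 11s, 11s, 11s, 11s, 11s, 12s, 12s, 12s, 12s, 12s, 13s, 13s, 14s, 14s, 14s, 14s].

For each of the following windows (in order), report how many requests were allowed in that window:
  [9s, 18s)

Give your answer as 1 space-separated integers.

Answer: 2

Derivation:
Processing requests:
  req#1 t=10s (window 1): ALLOW
  req#2 t=10s (window 1): ALLOW
  req#3 t=10s (window 1): DENY
  req#4 t=10s (window 1): DENY
  req#5 t=10s (window 1): DENY
  req#6 t=10s (window 1): DENY
  req#7 t=10s (window 1): DENY
  req#8 t=11s (window 1): DENY
  req#9 t=11s (window 1): DENY
  req#10 t=11s (window 1): DENY
  req#11 t=11s (window 1): DENY
  req#12 t=11s (window 1): DENY
  req#13 t=12s (window 1): DENY
  req#14 t=12s (window 1): DENY
  req#15 t=12s (window 1): DENY
  req#16 t=12s (window 1): DENY
  req#17 t=12s (window 1): DENY
  req#18 t=13s (window 1): DENY
  req#19 t=13s (window 1): DENY
  req#20 t=14s (window 1): DENY
  req#21 t=14s (window 1): DENY
  req#22 t=14s (window 1): DENY
  req#23 t=14s (window 1): DENY

Allowed counts by window: 2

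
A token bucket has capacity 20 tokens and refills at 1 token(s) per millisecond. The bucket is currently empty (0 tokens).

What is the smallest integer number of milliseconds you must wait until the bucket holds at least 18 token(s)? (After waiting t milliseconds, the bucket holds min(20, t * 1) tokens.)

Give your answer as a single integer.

Need t * 1 >= 18, so t >= 18/1.
Smallest integer t = ceil(18/1) = 18.

Answer: 18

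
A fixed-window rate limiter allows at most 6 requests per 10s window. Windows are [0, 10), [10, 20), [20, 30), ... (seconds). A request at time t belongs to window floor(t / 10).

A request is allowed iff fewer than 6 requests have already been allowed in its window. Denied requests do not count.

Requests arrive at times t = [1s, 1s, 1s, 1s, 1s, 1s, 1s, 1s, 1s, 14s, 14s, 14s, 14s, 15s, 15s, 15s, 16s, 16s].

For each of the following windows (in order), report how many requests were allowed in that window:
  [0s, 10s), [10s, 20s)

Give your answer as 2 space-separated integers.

Answer: 6 6

Derivation:
Processing requests:
  req#1 t=1s (window 0): ALLOW
  req#2 t=1s (window 0): ALLOW
  req#3 t=1s (window 0): ALLOW
  req#4 t=1s (window 0): ALLOW
  req#5 t=1s (window 0): ALLOW
  req#6 t=1s (window 0): ALLOW
  req#7 t=1s (window 0): DENY
  req#8 t=1s (window 0): DENY
  req#9 t=1s (window 0): DENY
  req#10 t=14s (window 1): ALLOW
  req#11 t=14s (window 1): ALLOW
  req#12 t=14s (window 1): ALLOW
  req#13 t=14s (window 1): ALLOW
  req#14 t=15s (window 1): ALLOW
  req#15 t=15s (window 1): ALLOW
  req#16 t=15s (window 1): DENY
  req#17 t=16s (window 1): DENY
  req#18 t=16s (window 1): DENY

Allowed counts by window: 6 6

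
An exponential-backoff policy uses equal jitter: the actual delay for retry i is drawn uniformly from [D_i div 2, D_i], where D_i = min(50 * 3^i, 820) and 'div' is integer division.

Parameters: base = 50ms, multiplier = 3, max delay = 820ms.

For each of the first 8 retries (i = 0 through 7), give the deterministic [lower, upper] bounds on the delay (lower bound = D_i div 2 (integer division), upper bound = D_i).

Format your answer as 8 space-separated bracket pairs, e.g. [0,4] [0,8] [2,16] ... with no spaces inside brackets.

Answer: [25,50] [75,150] [225,450] [410,820] [410,820] [410,820] [410,820] [410,820]

Derivation:
Computing bounds per retry:
  i=0: D_i=min(50*3^0,820)=50, bounds=[25,50]
  i=1: D_i=min(50*3^1,820)=150, bounds=[75,150]
  i=2: D_i=min(50*3^2,820)=450, bounds=[225,450]
  i=3: D_i=min(50*3^3,820)=820, bounds=[410,820]
  i=4: D_i=min(50*3^4,820)=820, bounds=[410,820]
  i=5: D_i=min(50*3^5,820)=820, bounds=[410,820]
  i=6: D_i=min(50*3^6,820)=820, bounds=[410,820]
  i=7: D_i=min(50*3^7,820)=820, bounds=[410,820]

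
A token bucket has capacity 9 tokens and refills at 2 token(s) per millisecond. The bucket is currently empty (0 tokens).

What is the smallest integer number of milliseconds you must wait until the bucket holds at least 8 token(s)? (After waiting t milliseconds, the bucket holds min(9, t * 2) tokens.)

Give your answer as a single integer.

Need t * 2 >= 8, so t >= 8/2.
Smallest integer t = ceil(8/2) = 4.

Answer: 4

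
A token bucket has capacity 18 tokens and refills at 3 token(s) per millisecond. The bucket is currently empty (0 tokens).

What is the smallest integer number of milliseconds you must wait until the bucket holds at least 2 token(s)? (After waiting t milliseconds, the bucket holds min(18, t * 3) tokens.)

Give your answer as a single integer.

Answer: 1

Derivation:
Need t * 3 >= 2, so t >= 2/3.
Smallest integer t = ceil(2/3) = 1.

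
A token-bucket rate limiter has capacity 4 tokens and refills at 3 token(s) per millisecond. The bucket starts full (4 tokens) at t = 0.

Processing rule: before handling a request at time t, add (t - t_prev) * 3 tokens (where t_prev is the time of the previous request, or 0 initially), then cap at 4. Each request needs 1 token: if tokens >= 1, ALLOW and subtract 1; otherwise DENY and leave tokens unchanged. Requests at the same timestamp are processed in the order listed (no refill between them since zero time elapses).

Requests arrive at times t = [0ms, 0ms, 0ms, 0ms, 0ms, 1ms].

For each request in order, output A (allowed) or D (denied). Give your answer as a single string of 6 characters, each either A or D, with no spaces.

Simulating step by step:
  req#1 t=0ms: ALLOW
  req#2 t=0ms: ALLOW
  req#3 t=0ms: ALLOW
  req#4 t=0ms: ALLOW
  req#5 t=0ms: DENY
  req#6 t=1ms: ALLOW

Answer: AAAADA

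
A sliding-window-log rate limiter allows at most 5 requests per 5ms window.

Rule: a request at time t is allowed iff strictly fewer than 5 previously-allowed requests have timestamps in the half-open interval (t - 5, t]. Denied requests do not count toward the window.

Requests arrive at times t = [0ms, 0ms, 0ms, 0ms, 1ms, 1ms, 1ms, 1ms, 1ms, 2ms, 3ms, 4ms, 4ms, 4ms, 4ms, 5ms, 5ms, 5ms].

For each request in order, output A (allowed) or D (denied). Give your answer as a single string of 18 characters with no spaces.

Tracking allowed requests in the window:
  req#1 t=0ms: ALLOW
  req#2 t=0ms: ALLOW
  req#3 t=0ms: ALLOW
  req#4 t=0ms: ALLOW
  req#5 t=1ms: ALLOW
  req#6 t=1ms: DENY
  req#7 t=1ms: DENY
  req#8 t=1ms: DENY
  req#9 t=1ms: DENY
  req#10 t=2ms: DENY
  req#11 t=3ms: DENY
  req#12 t=4ms: DENY
  req#13 t=4ms: DENY
  req#14 t=4ms: DENY
  req#15 t=4ms: DENY
  req#16 t=5ms: ALLOW
  req#17 t=5ms: ALLOW
  req#18 t=5ms: ALLOW

Answer: AAAAADDDDDDDDDDAAA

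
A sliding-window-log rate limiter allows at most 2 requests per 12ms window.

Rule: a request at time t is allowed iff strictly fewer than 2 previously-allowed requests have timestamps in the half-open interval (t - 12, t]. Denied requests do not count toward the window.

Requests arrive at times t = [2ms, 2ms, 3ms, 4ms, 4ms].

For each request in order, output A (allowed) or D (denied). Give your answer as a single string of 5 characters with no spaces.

Tracking allowed requests in the window:
  req#1 t=2ms: ALLOW
  req#2 t=2ms: ALLOW
  req#3 t=3ms: DENY
  req#4 t=4ms: DENY
  req#5 t=4ms: DENY

Answer: AADDD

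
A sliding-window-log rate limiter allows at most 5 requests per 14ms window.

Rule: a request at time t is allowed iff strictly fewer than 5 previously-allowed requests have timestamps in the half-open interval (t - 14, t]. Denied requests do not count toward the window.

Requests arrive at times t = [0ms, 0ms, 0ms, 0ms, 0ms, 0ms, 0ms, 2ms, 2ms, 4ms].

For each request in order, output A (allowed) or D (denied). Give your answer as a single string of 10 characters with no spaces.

Tracking allowed requests in the window:
  req#1 t=0ms: ALLOW
  req#2 t=0ms: ALLOW
  req#3 t=0ms: ALLOW
  req#4 t=0ms: ALLOW
  req#5 t=0ms: ALLOW
  req#6 t=0ms: DENY
  req#7 t=0ms: DENY
  req#8 t=2ms: DENY
  req#9 t=2ms: DENY
  req#10 t=4ms: DENY

Answer: AAAAADDDDD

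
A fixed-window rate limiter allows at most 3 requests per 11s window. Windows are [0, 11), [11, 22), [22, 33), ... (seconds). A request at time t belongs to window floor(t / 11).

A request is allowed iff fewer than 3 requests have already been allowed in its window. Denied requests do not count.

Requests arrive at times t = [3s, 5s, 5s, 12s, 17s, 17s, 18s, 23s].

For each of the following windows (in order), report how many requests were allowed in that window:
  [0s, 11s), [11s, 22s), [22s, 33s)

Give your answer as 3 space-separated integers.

Answer: 3 3 1

Derivation:
Processing requests:
  req#1 t=3s (window 0): ALLOW
  req#2 t=5s (window 0): ALLOW
  req#3 t=5s (window 0): ALLOW
  req#4 t=12s (window 1): ALLOW
  req#5 t=17s (window 1): ALLOW
  req#6 t=17s (window 1): ALLOW
  req#7 t=18s (window 1): DENY
  req#8 t=23s (window 2): ALLOW

Allowed counts by window: 3 3 1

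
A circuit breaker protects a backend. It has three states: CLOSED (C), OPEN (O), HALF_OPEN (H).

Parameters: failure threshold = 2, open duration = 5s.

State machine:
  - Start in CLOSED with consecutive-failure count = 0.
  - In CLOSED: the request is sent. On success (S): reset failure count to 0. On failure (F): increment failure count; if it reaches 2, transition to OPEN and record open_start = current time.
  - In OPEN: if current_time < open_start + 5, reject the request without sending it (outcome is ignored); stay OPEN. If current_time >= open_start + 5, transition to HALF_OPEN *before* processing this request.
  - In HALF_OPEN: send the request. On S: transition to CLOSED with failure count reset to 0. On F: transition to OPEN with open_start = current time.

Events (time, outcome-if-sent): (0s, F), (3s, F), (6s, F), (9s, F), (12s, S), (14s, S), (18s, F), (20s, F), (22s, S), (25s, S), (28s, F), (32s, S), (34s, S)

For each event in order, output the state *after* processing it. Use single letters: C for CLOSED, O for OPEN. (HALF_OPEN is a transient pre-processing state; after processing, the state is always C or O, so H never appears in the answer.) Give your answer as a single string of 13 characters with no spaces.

State after each event:
  event#1 t=0s outcome=F: state=CLOSED
  event#2 t=3s outcome=F: state=OPEN
  event#3 t=6s outcome=F: state=OPEN
  event#4 t=9s outcome=F: state=OPEN
  event#5 t=12s outcome=S: state=OPEN
  event#6 t=14s outcome=S: state=CLOSED
  event#7 t=18s outcome=F: state=CLOSED
  event#8 t=20s outcome=F: state=OPEN
  event#9 t=22s outcome=S: state=OPEN
  event#10 t=25s outcome=S: state=CLOSED
  event#11 t=28s outcome=F: state=CLOSED
  event#12 t=32s outcome=S: state=CLOSED
  event#13 t=34s outcome=S: state=CLOSED

Answer: COOOOCCOOCCCC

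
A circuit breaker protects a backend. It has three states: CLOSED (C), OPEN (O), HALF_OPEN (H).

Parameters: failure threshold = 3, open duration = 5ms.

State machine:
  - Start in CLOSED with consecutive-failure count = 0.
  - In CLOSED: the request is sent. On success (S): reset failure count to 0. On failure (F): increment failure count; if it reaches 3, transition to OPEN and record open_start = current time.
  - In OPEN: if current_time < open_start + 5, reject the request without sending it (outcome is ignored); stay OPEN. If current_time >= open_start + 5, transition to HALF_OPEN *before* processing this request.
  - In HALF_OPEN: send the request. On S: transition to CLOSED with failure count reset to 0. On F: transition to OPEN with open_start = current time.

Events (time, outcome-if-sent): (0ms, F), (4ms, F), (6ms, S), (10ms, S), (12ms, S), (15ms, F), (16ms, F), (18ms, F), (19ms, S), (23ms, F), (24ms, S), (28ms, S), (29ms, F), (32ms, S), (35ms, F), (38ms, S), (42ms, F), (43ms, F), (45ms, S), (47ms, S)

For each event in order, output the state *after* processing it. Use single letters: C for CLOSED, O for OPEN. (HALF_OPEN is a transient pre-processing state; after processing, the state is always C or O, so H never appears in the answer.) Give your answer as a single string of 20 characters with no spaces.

State after each event:
  event#1 t=0ms outcome=F: state=CLOSED
  event#2 t=4ms outcome=F: state=CLOSED
  event#3 t=6ms outcome=S: state=CLOSED
  event#4 t=10ms outcome=S: state=CLOSED
  event#5 t=12ms outcome=S: state=CLOSED
  event#6 t=15ms outcome=F: state=CLOSED
  event#7 t=16ms outcome=F: state=CLOSED
  event#8 t=18ms outcome=F: state=OPEN
  event#9 t=19ms outcome=S: state=OPEN
  event#10 t=23ms outcome=F: state=OPEN
  event#11 t=24ms outcome=S: state=OPEN
  event#12 t=28ms outcome=S: state=CLOSED
  event#13 t=29ms outcome=F: state=CLOSED
  event#14 t=32ms outcome=S: state=CLOSED
  event#15 t=35ms outcome=F: state=CLOSED
  event#16 t=38ms outcome=S: state=CLOSED
  event#17 t=42ms outcome=F: state=CLOSED
  event#18 t=43ms outcome=F: state=CLOSED
  event#19 t=45ms outcome=S: state=CLOSED
  event#20 t=47ms outcome=S: state=CLOSED

Answer: CCCCCCCOOOOCCCCCCCCC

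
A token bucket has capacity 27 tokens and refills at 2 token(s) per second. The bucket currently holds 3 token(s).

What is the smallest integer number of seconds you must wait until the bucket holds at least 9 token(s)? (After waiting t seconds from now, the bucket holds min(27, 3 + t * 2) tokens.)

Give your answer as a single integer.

Answer: 3

Derivation:
Need 3 + t * 2 >= 9, so t >= 6/2.
Smallest integer t = ceil(6/2) = 3.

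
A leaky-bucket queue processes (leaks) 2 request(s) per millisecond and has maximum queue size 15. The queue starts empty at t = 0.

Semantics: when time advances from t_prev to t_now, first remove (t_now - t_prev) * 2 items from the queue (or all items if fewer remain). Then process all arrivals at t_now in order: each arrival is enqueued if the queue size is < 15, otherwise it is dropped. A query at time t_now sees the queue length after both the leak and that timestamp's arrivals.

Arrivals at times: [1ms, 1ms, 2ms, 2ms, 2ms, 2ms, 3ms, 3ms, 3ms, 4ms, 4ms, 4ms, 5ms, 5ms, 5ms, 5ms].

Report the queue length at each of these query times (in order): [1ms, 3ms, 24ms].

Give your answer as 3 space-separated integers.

Queue lengths at query times:
  query t=1ms: backlog = 2
  query t=3ms: backlog = 5
  query t=24ms: backlog = 0

Answer: 2 5 0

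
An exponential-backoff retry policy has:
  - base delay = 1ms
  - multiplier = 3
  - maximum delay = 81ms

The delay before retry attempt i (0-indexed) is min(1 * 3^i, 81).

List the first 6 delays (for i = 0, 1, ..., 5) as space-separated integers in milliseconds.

Computing each delay:
  i=0: min(1*3^0, 81) = 1
  i=1: min(1*3^1, 81) = 3
  i=2: min(1*3^2, 81) = 9
  i=3: min(1*3^3, 81) = 27
  i=4: min(1*3^4, 81) = 81
  i=5: min(1*3^5, 81) = 81

Answer: 1 3 9 27 81 81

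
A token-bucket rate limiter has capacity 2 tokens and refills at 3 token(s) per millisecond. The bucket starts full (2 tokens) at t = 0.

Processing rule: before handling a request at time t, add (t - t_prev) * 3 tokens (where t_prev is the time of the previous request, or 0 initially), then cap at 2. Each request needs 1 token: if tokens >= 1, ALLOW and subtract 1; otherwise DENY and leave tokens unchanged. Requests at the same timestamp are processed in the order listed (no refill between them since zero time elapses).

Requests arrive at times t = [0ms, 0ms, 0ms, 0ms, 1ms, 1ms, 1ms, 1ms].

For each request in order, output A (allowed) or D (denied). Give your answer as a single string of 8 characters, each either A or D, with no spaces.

Simulating step by step:
  req#1 t=0ms: ALLOW
  req#2 t=0ms: ALLOW
  req#3 t=0ms: DENY
  req#4 t=0ms: DENY
  req#5 t=1ms: ALLOW
  req#6 t=1ms: ALLOW
  req#7 t=1ms: DENY
  req#8 t=1ms: DENY

Answer: AADDAADD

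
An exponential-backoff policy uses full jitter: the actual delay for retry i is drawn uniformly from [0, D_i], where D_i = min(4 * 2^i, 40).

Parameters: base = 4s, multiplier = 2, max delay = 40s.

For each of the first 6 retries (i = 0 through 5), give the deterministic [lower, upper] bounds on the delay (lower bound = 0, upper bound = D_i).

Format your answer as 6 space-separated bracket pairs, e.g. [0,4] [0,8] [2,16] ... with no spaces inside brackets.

Answer: [0,4] [0,8] [0,16] [0,32] [0,40] [0,40]

Derivation:
Computing bounds per retry:
  i=0: D_i=min(4*2^0,40)=4, bounds=[0,4]
  i=1: D_i=min(4*2^1,40)=8, bounds=[0,8]
  i=2: D_i=min(4*2^2,40)=16, bounds=[0,16]
  i=3: D_i=min(4*2^3,40)=32, bounds=[0,32]
  i=4: D_i=min(4*2^4,40)=40, bounds=[0,40]
  i=5: D_i=min(4*2^5,40)=40, bounds=[0,40]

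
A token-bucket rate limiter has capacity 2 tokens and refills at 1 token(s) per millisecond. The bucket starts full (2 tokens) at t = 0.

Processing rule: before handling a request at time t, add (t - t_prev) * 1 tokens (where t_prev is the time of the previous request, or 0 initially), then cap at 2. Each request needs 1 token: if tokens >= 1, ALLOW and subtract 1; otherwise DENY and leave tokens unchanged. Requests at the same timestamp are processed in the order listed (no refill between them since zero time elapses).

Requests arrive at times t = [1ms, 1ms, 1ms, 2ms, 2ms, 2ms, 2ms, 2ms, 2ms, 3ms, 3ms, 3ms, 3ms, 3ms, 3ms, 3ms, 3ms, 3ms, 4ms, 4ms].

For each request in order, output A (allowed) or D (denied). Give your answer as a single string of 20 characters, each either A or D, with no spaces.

Simulating step by step:
  req#1 t=1ms: ALLOW
  req#2 t=1ms: ALLOW
  req#3 t=1ms: DENY
  req#4 t=2ms: ALLOW
  req#5 t=2ms: DENY
  req#6 t=2ms: DENY
  req#7 t=2ms: DENY
  req#8 t=2ms: DENY
  req#9 t=2ms: DENY
  req#10 t=3ms: ALLOW
  req#11 t=3ms: DENY
  req#12 t=3ms: DENY
  req#13 t=3ms: DENY
  req#14 t=3ms: DENY
  req#15 t=3ms: DENY
  req#16 t=3ms: DENY
  req#17 t=3ms: DENY
  req#18 t=3ms: DENY
  req#19 t=4ms: ALLOW
  req#20 t=4ms: DENY

Answer: AADADDDDDADDDDDDDDAD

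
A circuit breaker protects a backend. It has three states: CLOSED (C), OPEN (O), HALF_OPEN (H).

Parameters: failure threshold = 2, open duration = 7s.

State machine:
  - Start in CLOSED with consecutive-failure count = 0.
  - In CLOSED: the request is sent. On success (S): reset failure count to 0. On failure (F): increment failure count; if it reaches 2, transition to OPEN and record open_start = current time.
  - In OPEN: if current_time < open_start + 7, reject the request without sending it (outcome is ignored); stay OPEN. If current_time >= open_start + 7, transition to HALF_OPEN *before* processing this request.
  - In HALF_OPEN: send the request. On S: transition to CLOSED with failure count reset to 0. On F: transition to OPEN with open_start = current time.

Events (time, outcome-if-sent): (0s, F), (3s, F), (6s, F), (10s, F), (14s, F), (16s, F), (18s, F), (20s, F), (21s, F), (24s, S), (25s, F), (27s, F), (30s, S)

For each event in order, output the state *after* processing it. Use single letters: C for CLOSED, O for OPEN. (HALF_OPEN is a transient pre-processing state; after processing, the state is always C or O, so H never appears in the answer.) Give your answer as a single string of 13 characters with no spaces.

State after each event:
  event#1 t=0s outcome=F: state=CLOSED
  event#2 t=3s outcome=F: state=OPEN
  event#3 t=6s outcome=F: state=OPEN
  event#4 t=10s outcome=F: state=OPEN
  event#5 t=14s outcome=F: state=OPEN
  event#6 t=16s outcome=F: state=OPEN
  event#7 t=18s outcome=F: state=OPEN
  event#8 t=20s outcome=F: state=OPEN
  event#9 t=21s outcome=F: state=OPEN
  event#10 t=24s outcome=S: state=OPEN
  event#11 t=25s outcome=F: state=OPEN
  event#12 t=27s outcome=F: state=OPEN
  event#13 t=30s outcome=S: state=OPEN

Answer: COOOOOOOOOOOO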